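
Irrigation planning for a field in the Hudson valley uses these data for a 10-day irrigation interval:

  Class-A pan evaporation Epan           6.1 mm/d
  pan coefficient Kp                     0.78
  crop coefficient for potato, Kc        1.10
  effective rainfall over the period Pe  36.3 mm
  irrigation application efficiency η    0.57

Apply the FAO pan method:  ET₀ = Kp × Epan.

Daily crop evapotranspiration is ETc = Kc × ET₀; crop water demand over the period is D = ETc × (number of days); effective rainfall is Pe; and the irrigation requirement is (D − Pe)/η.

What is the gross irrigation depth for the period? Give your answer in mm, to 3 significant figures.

28.1 mm

ET₀ = 0.78 × 6.1 = 4.7580 mm/d
ETc = Kc × ET₀ = 1.10 × 4.7580 = 5.2338 mm/d
Crop demand D = ETc × 10 d = 5.2338 × 10 = 52.338 mm
D − Pe = 52.338 − 36.3 = 16.038 mm
Gross irrigation = 16.038 / 0.57 = 28.137 mm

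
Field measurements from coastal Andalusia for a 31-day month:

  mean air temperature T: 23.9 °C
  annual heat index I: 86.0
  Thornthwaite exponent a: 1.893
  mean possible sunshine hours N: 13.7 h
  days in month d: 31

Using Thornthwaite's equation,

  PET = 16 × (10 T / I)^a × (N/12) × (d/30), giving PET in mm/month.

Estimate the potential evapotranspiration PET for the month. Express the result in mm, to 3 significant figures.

10T/I = 10 × 23.9 / 86.0 = 2.7791
(10T/I)^a = 2.7791^1.893 = 6.9233
Uncorrected PET = 16 × 6.9233 = 110.773 mm
Correction = (N/12)(d/30) = (13.7/12)(31/30) = 1.1797
PET = 110.773 × 1.1797 = 130.679 mm/month

131 mm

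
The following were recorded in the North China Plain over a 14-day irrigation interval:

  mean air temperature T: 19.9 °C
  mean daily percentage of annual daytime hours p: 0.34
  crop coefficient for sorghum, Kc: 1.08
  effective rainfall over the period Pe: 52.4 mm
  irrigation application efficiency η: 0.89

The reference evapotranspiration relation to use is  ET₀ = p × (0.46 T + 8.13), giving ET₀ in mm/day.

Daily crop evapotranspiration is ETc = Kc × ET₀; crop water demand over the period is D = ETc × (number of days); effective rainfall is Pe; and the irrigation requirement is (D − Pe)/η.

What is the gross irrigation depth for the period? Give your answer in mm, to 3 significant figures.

41.0 mm

ET₀ = 0.34 × (0.46 × 19.9 + 8.13) = 0.34 × 17.284 = 5.8766 mm/d
ETc = Kc × ET₀ = 1.08 × 5.8766 = 6.3467 mm/d
Crop demand D = ETc × 14 d = 6.3467 × 14 = 88.854 mm
D − Pe = 88.854 − 52.4 = 36.454 mm
Gross irrigation = 36.454 / 0.89 = 40.960 mm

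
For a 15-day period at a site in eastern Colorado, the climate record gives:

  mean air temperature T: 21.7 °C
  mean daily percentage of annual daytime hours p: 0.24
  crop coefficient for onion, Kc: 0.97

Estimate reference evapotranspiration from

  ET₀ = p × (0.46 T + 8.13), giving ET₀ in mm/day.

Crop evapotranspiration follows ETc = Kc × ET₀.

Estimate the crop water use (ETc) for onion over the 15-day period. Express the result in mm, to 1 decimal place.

63.2 mm

ET₀ = 0.24 × (0.46 × 21.7 + 8.13) = 0.24 × 18.112 = 4.3469 mm/d
ETc = Kc × ET₀ = 0.97 × 4.3469 = 4.2165 mm/d
Over 15 days: 4.2165 × 15 = 63.248 mm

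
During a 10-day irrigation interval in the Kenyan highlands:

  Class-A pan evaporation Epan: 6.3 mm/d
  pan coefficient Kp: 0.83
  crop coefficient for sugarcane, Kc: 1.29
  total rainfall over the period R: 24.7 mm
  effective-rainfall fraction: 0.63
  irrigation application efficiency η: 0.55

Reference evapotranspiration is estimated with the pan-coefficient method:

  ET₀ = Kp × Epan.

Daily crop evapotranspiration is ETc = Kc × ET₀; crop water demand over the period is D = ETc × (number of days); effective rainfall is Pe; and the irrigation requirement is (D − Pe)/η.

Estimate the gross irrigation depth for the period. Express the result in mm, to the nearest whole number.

ET₀ = 0.83 × 6.3 = 5.2290 mm/d
ETc = Kc × ET₀ = 1.29 × 5.2290 = 6.7454 mm/d
Crop demand D = ETc × 10 d = 6.7454 × 10 = 67.454 mm
Pe = 0.63 × 24.7 = 15.561 mm
D − Pe = 67.454 − 15.561 = 51.893 mm
Gross irrigation = 51.893 / 0.55 = 94.351 mm

94 mm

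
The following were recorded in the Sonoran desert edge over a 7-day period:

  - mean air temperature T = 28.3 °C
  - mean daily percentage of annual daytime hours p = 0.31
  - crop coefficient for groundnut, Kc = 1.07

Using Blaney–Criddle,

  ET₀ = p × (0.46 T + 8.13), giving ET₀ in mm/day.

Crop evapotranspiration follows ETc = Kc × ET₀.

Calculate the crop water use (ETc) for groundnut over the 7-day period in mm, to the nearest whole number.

ET₀ = 0.31 × (0.46 × 28.3 + 8.13) = 0.31 × 21.148 = 6.5559 mm/d
ETc = Kc × ET₀ = 1.07 × 6.5559 = 7.0148 mm/d
Over 7 days: 7.0148 × 7 = 49.104 mm

49 mm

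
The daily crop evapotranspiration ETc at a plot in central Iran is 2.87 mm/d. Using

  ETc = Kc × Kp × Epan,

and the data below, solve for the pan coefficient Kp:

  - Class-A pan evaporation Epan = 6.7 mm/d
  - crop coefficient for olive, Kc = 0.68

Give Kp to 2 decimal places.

0.63

ETc = Kc × Kp × Epan  ⇒  Kp = ETc / (Kc × Epan)
Kp = 2.87 / (0.68 × 6.7) = 2.87 / 4.556 = 0.6299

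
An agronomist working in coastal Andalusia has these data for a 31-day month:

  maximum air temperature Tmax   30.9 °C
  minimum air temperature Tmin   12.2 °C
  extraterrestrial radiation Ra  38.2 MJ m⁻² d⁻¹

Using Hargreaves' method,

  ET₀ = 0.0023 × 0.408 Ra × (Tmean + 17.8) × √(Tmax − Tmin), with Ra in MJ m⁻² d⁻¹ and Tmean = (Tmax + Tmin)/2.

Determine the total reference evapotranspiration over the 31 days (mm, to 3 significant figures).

Tmean = (30.9 + 12.2)/2 = 21.55 °C
0.408 Ra = 0.408 × 38.2 = 15.5856 mm/d equivalent
ET₀ = 0.0023 × 15.5856 × (21.55 + 17.8) × √18.7 = 0.0023 × 15.5856 × 39.35 × 4.3243 = 6.0997 mm/d
Over 31 days: 6.0997 × 31 = 189.091 mm

189 mm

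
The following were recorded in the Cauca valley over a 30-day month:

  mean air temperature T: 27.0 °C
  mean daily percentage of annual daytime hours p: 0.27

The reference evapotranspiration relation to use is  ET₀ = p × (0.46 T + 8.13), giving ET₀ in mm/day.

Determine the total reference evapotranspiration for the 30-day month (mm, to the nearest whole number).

166 mm

ET₀ = 0.27 × (0.46 × 27.0 + 8.13) = 0.27 × 20.550 = 5.5485 mm/d
Monthly total = 5.5485 × 30 = 166.455 mm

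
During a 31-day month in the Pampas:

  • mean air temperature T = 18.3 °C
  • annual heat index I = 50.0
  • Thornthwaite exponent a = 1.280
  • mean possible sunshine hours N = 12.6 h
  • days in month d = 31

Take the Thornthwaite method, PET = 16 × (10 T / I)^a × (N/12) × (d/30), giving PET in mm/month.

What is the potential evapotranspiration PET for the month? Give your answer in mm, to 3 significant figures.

91.4 mm

10T/I = 10 × 18.3 / 50.0 = 3.6600
(10T/I)^a = 3.6600^1.280 = 5.2633
Uncorrected PET = 16 × 5.2633 = 84.213 mm
Correction = (N/12)(d/30) = (12.6/12)(31/30) = 1.0850
PET = 84.213 × 1.0850 = 91.371 mm/month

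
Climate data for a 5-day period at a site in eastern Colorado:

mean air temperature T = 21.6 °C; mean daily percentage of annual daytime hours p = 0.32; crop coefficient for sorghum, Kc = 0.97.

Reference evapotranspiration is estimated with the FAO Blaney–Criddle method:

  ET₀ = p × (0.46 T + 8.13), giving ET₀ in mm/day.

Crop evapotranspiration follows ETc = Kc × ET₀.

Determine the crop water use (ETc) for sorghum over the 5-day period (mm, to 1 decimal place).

ET₀ = 0.32 × (0.46 × 21.6 + 8.13) = 0.32 × 18.066 = 5.7811 mm/d
ETc = Kc × ET₀ = 0.97 × 5.7811 = 5.6077 mm/d
Over 5 days: 5.6077 × 5 = 28.039 mm

28.0 mm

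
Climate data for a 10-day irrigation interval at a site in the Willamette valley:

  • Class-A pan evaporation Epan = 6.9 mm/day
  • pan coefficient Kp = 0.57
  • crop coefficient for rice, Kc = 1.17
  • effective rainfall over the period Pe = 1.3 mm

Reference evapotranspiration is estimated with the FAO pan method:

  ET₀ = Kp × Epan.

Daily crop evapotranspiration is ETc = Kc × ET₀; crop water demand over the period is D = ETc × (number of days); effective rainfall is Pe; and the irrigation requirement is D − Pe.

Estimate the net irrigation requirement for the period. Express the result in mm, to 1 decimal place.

ET₀ = 0.57 × 6.9 = 3.9330 mm/d
ETc = Kc × ET₀ = 1.17 × 3.9330 = 4.6016 mm/d
Crop demand D = ETc × 10 d = 4.6016 × 10 = 46.016 mm
D − Pe = 46.016 − 1.3 = 44.716 mm

44.7 mm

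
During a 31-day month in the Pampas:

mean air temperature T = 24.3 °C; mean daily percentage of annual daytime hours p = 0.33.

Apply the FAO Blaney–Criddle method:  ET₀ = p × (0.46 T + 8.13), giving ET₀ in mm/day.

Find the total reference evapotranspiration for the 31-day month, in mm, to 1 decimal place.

ET₀ = 0.33 × (0.46 × 24.3 + 8.13) = 0.33 × 19.308 = 6.3716 mm/d
Monthly total = 6.3716 × 31 = 197.520 mm

197.5 mm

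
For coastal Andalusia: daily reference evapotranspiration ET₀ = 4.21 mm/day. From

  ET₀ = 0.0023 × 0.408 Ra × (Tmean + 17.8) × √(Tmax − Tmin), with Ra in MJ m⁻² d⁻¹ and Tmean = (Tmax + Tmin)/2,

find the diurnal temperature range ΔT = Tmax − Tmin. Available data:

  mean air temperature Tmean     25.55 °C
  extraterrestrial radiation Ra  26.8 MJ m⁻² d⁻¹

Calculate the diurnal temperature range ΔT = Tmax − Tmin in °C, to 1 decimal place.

√ΔT = ET₀ / [0.0023 × 0.408 × Ra × (Tmean+17.8)] = 4.21 / (0.0023 × 10.9344 × 43.35) = 3.8616
ΔT = 3.8616² = 14.912 °C

14.9 °C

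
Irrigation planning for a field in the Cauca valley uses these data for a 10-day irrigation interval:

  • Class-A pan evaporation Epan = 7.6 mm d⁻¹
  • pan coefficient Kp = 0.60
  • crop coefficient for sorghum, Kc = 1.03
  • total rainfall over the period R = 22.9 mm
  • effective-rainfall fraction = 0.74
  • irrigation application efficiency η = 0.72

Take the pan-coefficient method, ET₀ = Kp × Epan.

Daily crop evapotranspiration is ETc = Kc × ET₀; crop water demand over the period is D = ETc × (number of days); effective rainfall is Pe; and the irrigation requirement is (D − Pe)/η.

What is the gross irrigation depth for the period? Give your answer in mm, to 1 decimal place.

41.7 mm

ET₀ = 0.60 × 7.6 = 4.5600 mm/d
ETc = Kc × ET₀ = 1.03 × 4.5600 = 4.6968 mm/d
Crop demand D = ETc × 10 d = 4.6968 × 10 = 46.968 mm
Pe = 0.74 × 22.9 = 16.946 mm
D − Pe = 46.968 − 16.946 = 30.022 mm
Gross irrigation = 30.022 / 0.72 = 41.697 mm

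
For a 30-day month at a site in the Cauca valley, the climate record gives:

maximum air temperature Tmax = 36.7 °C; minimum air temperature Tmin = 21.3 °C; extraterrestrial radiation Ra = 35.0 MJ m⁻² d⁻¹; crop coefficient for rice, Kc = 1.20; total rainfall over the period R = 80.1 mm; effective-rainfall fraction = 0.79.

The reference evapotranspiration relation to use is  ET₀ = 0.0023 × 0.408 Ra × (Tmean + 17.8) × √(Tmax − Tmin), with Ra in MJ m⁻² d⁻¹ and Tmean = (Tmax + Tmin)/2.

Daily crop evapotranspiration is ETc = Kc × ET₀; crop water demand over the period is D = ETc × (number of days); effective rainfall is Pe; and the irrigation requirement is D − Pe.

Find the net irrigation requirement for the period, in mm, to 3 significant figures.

154 mm

Tmean = (36.7 + 21.3)/2 = 29.00 °C
0.408 Ra = 0.408 × 35.0 = 14.2800 mm/d equivalent
ET₀ = 0.0023 × 14.2800 × (29.00 + 17.8) × √15.4 = 0.0023 × 14.2800 × 46.80 × 3.9243 = 6.0320 mm/d
ETc = Kc × ET₀ = 1.20 × 6.0320 = 7.2384 mm/d
Crop demand D = ETc × 30 d = 7.2384 × 30 = 217.152 mm
Pe = 0.79 × 80.1 = 63.279 mm
D − Pe = 217.152 − 63.279 = 153.873 mm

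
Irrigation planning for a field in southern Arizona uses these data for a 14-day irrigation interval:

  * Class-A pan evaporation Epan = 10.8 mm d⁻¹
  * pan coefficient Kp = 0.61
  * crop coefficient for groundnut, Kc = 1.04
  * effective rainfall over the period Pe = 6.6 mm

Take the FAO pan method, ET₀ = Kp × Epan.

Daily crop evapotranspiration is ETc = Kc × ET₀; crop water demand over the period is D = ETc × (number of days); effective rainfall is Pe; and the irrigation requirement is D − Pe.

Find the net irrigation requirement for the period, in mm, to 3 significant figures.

89.3 mm

ET₀ = 0.61 × 10.8 = 6.5880 mm/d
ETc = Kc × ET₀ = 1.04 × 6.5880 = 6.8515 mm/d
Crop demand D = ETc × 14 d = 6.8515 × 14 = 95.921 mm
D − Pe = 95.921 − 6.6 = 89.321 mm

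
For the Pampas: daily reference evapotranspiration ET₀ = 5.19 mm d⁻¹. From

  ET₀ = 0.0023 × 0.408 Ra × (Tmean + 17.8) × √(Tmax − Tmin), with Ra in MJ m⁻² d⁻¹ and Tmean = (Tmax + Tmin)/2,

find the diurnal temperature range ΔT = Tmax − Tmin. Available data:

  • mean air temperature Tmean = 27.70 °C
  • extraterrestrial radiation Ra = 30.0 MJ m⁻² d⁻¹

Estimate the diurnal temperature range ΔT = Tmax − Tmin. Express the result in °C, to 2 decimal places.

16.42 °C

√ΔT = ET₀ / [0.0023 × 0.408 × Ra × (Tmean+17.8)] = 5.19 / (0.0023 × 12.2400 × 45.50) = 4.0518
ΔT = 4.0518² = 16.417 °C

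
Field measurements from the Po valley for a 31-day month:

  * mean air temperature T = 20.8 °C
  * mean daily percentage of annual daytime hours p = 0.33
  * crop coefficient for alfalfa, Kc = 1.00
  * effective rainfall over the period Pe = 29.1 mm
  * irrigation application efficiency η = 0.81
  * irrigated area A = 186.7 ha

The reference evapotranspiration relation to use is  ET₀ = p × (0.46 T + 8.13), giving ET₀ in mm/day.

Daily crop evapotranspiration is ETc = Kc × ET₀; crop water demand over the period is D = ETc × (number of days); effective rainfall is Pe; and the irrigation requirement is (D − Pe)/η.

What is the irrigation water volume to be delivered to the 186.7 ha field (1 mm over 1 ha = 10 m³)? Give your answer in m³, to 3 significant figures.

ET₀ = 0.33 × (0.46 × 20.8 + 8.13) = 0.33 × 17.698 = 5.8403 mm/d
ETc = Kc × ET₀ = 1.00 × 5.8403 = 5.8403 mm/d
Crop demand D = ETc × 31 d = 5.8403 × 31 = 181.049 mm
D − Pe = 181.049 − 29.1 = 151.949 mm
Gross irrigation = 151.949 / 0.81 = 187.591 mm
Volume = 187.591 mm × 186.7 ha × 10 = 350232.4 m³

350000 m³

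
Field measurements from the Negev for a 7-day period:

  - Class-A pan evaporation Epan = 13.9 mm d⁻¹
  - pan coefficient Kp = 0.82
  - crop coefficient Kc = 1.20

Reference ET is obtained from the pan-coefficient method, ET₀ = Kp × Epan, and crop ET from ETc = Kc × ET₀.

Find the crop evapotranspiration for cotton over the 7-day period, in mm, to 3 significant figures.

95.7 mm

ET₀ = 0.82 × 13.9 = 11.3980 mm/d
ETc = Kc × ET₀ = 1.20 × 11.3980 = 13.6776 mm/d
Over 7 days: 13.6776 × 7 = 95.743 mm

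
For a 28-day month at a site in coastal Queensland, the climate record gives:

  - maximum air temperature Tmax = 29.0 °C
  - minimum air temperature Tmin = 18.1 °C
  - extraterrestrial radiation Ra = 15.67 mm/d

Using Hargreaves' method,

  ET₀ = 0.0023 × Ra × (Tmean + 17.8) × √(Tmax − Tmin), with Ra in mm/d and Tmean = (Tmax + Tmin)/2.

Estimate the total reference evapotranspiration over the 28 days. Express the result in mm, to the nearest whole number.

Tmean = (29.0 + 18.1)/2 = 23.55 °C
ET₀ = 0.0023 × 15.67 × (23.55 + 17.8) × √10.9 = 0.0023 × 15.67 × 41.35 × 3.3015 = 4.9202 mm/d
Over 28 days: 4.9202 × 28 = 137.766 mm

138 mm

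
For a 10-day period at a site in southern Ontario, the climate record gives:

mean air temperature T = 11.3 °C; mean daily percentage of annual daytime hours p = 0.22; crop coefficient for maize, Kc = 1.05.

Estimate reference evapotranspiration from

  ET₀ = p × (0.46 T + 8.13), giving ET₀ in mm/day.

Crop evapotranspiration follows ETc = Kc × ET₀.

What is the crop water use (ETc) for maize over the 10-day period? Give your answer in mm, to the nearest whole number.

31 mm

ET₀ = 0.22 × (0.46 × 11.3 + 8.13) = 0.22 × 13.328 = 2.9322 mm/d
ETc = Kc × ET₀ = 1.05 × 2.9322 = 3.0788 mm/d
Over 10 days: 3.0788 × 10 = 30.788 mm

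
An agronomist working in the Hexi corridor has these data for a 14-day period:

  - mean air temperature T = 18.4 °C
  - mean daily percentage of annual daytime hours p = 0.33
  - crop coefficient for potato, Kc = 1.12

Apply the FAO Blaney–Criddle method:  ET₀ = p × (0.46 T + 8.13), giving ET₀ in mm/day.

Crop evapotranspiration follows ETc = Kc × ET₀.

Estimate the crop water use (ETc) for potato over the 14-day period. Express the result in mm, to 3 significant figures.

85.9 mm

ET₀ = 0.33 × (0.46 × 18.4 + 8.13) = 0.33 × 16.594 = 5.4760 mm/d
ETc = Kc × ET₀ = 1.12 × 5.4760 = 6.1331 mm/d
Over 14 days: 6.1331 × 14 = 85.863 mm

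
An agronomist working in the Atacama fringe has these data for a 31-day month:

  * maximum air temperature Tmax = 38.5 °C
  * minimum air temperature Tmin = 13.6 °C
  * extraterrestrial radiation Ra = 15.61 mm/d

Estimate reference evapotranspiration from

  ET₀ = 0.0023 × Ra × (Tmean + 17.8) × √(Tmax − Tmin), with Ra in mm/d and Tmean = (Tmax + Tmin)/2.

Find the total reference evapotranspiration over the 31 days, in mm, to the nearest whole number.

Tmean = (38.5 + 13.6)/2 = 26.05 °C
ET₀ = 0.0023 × 15.61 × (26.05 + 17.8) × √24.9 = 0.0023 × 15.61 × 43.85 × 4.9900 = 7.8560 mm/d
Over 31 days: 7.8560 × 31 = 243.536 mm

244 mm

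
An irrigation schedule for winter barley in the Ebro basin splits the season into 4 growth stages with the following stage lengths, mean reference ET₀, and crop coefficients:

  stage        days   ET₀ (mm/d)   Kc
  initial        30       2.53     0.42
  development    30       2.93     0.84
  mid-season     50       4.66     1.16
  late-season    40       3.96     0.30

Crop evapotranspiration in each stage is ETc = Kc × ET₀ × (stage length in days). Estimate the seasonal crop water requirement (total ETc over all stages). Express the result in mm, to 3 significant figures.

424 mm

initial: 0.42 × 2.53 × 30 = 31.88 mm
development: 0.84 × 2.93 × 30 = 73.84 mm
mid-season: 1.16 × 4.66 × 50 = 270.28 mm
late-season: 0.30 × 3.96 × 40 = 47.52 mm
Seasonal total = 423.52 mm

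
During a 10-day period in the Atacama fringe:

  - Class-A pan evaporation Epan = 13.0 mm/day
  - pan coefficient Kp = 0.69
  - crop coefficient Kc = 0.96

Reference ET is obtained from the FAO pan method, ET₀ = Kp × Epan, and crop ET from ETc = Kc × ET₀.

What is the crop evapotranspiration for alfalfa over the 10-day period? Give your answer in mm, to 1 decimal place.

ET₀ = 0.69 × 13.0 = 8.9700 mm/d
ETc = Kc × ET₀ = 0.96 × 8.9700 = 8.6112 mm/d
Over 10 days: 8.6112 × 10 = 86.112 mm

86.1 mm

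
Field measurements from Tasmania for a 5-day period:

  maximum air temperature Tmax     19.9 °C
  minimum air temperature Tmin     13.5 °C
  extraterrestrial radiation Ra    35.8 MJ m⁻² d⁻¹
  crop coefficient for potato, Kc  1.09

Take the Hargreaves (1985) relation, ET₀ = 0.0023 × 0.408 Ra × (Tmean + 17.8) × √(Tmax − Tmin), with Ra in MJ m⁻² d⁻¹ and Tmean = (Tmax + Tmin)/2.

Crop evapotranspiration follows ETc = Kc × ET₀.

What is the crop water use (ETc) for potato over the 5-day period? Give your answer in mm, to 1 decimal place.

16.0 mm

Tmean = (19.9 + 13.5)/2 = 16.70 °C
0.408 Ra = 0.408 × 35.8 = 14.6064 mm/d equivalent
ET₀ = 0.0023 × 14.6064 × (16.70 + 17.8) × √6.4 = 0.0023 × 14.6064 × 34.50 × 2.5298 = 2.9321 mm/d
ETc = Kc × ET₀ = 1.09 × 2.9321 = 3.1960 mm/d
Over 5 days: 3.1960 × 5 = 15.980 mm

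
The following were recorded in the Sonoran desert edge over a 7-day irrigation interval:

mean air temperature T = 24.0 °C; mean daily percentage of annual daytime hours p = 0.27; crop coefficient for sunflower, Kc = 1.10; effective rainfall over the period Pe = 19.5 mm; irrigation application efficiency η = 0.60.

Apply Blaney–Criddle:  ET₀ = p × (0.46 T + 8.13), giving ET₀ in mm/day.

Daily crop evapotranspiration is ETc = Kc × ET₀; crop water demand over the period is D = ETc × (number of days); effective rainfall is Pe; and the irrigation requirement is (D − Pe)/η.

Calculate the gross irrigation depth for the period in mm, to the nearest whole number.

34 mm

ET₀ = 0.27 × (0.46 × 24.0 + 8.13) = 0.27 × 19.170 = 5.1759 mm/d
ETc = Kc × ET₀ = 1.10 × 5.1759 = 5.6935 mm/d
Crop demand D = ETc × 7 d = 5.6935 × 7 = 39.855 mm
D − Pe = 39.855 − 19.5 = 20.355 mm
Gross irrigation = 20.355 / 0.60 = 33.925 mm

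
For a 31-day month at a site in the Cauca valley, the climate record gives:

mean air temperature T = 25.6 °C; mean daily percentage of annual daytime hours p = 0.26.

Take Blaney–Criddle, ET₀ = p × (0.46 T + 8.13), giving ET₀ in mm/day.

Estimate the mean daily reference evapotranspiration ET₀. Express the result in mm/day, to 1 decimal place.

ET₀ = 0.26 × (0.46 × 25.6 + 8.13) = 0.26 × 19.906 = 5.1756 mm/d

5.2 mm/day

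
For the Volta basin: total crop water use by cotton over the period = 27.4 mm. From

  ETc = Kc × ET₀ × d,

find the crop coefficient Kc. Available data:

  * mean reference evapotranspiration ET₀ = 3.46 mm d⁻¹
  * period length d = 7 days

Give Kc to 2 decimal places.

1.13

ETc = Kc × ET₀ × d  ⇒  Kc = ETc / (ET₀ × d)
Kc = 27.4 / (3.46 × 7) = 27.4 / 24.22 = 1.1313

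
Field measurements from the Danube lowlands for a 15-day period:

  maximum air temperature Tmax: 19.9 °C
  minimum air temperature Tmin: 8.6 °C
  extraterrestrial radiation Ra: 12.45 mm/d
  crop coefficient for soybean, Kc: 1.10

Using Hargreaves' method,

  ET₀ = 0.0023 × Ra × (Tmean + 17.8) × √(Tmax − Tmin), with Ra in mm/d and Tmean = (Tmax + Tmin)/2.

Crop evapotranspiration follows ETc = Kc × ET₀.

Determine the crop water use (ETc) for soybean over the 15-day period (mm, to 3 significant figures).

50.9 mm

Tmean = (19.9 + 8.6)/2 = 14.25 °C
ET₀ = 0.0023 × 12.45 × (14.25 + 17.8) × √11.3 = 0.0023 × 12.45 × 32.05 × 3.3615 = 3.0850 mm/d
ETc = Kc × ET₀ = 1.10 × 3.0850 = 3.3935 mm/d
Over 15 days: 3.3935 × 15 = 50.903 mm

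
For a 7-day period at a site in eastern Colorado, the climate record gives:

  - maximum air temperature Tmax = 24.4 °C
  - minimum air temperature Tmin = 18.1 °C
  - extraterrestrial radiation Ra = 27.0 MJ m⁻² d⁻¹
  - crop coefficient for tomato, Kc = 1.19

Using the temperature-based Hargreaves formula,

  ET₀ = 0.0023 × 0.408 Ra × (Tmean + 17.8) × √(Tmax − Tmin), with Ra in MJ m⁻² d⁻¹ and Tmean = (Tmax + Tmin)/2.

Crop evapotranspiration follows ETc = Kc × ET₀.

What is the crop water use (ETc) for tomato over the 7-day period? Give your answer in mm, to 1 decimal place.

Tmean = (24.4 + 18.1)/2 = 21.25 °C
0.408 Ra = 0.408 × 27.0 = 11.0160 mm/d equivalent
ET₀ = 0.0023 × 11.0160 × (21.25 + 17.8) × √6.3 = 0.0023 × 11.0160 × 39.05 × 2.5100 = 2.4834 mm/d
ETc = Kc × ET₀ = 1.19 × 2.4834 = 2.9552 mm/d
Over 7 days: 2.9552 × 7 = 20.686 mm

20.7 mm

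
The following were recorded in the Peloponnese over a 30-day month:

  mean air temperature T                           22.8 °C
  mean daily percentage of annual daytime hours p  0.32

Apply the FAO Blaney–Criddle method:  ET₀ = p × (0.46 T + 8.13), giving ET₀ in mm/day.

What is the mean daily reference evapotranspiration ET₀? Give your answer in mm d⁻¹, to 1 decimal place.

6.0 mm d⁻¹

ET₀ = 0.32 × (0.46 × 22.8 + 8.13) = 0.32 × 18.618 = 5.9578 mm/d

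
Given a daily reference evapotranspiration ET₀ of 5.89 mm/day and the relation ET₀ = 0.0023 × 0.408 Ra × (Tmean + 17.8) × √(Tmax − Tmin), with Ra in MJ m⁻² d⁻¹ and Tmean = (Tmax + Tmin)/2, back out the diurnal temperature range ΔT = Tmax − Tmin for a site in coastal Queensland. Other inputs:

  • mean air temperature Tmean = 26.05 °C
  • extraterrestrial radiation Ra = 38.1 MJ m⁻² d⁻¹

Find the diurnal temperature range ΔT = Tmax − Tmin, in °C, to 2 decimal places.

√ΔT = ET₀ / [0.0023 × 0.408 × Ra × (Tmean+17.8)] = 5.89 / (0.0023 × 15.5448 × 43.85) = 3.7569
ΔT = 3.7569² = 14.114 °C

14.11 °C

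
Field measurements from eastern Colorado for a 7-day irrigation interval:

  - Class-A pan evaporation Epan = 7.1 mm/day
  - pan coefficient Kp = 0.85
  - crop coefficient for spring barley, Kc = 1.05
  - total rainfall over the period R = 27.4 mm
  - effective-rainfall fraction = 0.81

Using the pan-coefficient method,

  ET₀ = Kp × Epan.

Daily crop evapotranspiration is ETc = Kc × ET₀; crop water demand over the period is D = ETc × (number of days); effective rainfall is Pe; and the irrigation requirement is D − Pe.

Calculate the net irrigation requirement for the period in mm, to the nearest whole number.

ET₀ = 0.85 × 7.1 = 6.0350 mm/d
ETc = Kc × ET₀ = 1.05 × 6.0350 = 6.3368 mm/d
Crop demand D = ETc × 7 d = 6.3368 × 7 = 44.358 mm
Pe = 0.81 × 27.4 = 22.194 mm
D − Pe = 44.358 − 22.194 = 22.164 mm

22 mm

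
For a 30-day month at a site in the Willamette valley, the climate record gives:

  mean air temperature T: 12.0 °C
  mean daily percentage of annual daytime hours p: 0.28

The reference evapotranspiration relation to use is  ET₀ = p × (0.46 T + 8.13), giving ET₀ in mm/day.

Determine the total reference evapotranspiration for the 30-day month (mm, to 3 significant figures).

ET₀ = 0.28 × (0.46 × 12.0 + 8.13) = 0.28 × 13.650 = 3.8220 mm/d
Monthly total = 3.8220 × 30 = 114.660 mm

115 mm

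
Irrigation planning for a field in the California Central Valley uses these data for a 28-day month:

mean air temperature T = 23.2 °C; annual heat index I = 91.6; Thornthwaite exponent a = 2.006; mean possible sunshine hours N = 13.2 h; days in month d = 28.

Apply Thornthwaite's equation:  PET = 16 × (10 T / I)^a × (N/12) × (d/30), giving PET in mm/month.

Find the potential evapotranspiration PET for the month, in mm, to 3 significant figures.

106 mm

10T/I = 10 × 23.2 / 91.6 = 2.5328
(10T/I)^a = 2.5328^2.006 = 6.4509
Uncorrected PET = 16 × 6.4509 = 103.214 mm
Correction = (N/12)(d/30) = (13.2/12)(28/30) = 1.0267
PET = 103.214 × 1.0267 = 105.970 mm/month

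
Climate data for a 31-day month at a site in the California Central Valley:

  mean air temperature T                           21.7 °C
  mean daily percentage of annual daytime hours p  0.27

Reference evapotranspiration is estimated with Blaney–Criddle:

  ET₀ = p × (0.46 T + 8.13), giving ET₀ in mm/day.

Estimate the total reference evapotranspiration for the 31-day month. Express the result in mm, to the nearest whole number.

ET₀ = 0.27 × (0.46 × 21.7 + 8.13) = 0.27 × 18.112 = 4.8902 mm/d
Monthly total = 4.8902 × 31 = 151.596 mm

152 mm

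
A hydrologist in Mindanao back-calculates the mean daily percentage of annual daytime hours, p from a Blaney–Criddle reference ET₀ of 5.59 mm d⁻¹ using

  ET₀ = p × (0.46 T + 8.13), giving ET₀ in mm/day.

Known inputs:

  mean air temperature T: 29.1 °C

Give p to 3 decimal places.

p = ET₀ / (0.46 T + 8.13) = 5.59 / (0.46 × 29.1 + 8.13) = 5.59 / 21.516 = 0.2598

0.260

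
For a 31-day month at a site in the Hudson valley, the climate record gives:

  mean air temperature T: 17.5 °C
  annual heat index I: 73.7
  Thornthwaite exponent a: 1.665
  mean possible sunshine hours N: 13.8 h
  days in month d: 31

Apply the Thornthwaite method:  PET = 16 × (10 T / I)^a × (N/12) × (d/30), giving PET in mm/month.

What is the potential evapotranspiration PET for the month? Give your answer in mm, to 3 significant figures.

80.2 mm

10T/I = 10 × 17.5 / 73.7 = 2.3745
(10T/I)^a = 2.3745^1.665 = 4.2201
Uncorrected PET = 16 × 4.2201 = 67.522 mm
Correction = (N/12)(d/30) = (13.8/12)(31/30) = 1.1883
PET = 67.522 × 1.1883 = 80.236 mm/month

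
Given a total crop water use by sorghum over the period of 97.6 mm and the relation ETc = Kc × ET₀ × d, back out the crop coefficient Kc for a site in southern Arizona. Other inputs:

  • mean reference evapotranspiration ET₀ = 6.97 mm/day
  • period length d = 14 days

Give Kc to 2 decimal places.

ETc = Kc × ET₀ × d  ⇒  Kc = ETc / (ET₀ × d)
Kc = 97.6 / (6.97 × 14) = 97.6 / 97.58 = 1.0002

1.00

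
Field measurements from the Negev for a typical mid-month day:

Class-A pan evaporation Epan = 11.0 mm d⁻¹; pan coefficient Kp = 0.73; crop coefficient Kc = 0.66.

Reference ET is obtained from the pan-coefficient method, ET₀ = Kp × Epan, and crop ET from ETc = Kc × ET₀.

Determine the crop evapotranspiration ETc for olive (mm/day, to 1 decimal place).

ET₀ = 0.73 × 11.0 = 8.0300 mm/d
ETc = Kc × ET₀ = 0.66 × 8.0300 = 5.2998 mm/d

5.3 mm/day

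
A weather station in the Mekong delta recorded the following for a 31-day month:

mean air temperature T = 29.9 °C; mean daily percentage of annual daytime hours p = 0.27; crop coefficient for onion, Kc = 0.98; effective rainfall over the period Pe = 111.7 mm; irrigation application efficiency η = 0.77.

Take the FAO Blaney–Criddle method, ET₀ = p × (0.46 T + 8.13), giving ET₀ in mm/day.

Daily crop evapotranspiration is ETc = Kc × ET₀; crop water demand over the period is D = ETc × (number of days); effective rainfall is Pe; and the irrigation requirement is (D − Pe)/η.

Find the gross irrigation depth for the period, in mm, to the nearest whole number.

88 mm

ET₀ = 0.27 × (0.46 × 29.9 + 8.13) = 0.27 × 21.884 = 5.9087 mm/d
ETc = Kc × ET₀ = 0.98 × 5.9087 = 5.7905 mm/d
Crop demand D = ETc × 31 d = 5.7905 × 31 = 179.506 mm
D − Pe = 179.506 − 111.7 = 67.806 mm
Gross irrigation = 67.806 / 0.77 = 88.060 mm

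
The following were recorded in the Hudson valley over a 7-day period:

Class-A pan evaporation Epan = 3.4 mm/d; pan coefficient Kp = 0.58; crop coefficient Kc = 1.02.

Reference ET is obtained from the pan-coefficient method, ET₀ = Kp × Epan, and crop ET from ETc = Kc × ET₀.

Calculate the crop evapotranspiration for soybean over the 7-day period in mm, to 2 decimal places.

14.08 mm

ET₀ = 0.58 × 3.4 = 1.9720 mm/d
ETc = Kc × ET₀ = 1.02 × 1.9720 = 2.0114 mm/d
Over 7 days: 2.0114 × 7 = 14.080 mm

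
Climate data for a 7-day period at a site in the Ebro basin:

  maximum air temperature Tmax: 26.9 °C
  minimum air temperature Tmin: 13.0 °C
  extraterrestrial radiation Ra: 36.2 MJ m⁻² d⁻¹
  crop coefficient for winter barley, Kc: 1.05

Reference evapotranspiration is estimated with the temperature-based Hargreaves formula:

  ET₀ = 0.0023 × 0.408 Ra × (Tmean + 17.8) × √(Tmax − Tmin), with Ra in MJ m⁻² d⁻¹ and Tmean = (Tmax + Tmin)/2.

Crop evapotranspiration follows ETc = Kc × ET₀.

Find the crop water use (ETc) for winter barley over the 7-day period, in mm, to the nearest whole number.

Tmean = (26.9 + 13.0)/2 = 19.95 °C
0.408 Ra = 0.408 × 36.2 = 14.7696 mm/d equivalent
ET₀ = 0.0023 × 14.7696 × (19.95 + 17.8) × √13.9 = 0.0023 × 14.7696 × 37.75 × 3.7283 = 4.7811 mm/d
ETc = Kc × ET₀ = 1.05 × 4.7811 = 5.0202 mm/d
Over 7 days: 5.0202 × 7 = 35.141 mm

35 mm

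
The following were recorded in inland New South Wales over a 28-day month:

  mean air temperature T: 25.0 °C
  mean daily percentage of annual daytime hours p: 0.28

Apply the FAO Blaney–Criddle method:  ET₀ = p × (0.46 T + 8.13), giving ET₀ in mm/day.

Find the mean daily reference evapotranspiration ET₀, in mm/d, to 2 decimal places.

ET₀ = 0.28 × (0.46 × 25.0 + 8.13) = 0.28 × 19.630 = 5.4964 mm/d

5.50 mm/d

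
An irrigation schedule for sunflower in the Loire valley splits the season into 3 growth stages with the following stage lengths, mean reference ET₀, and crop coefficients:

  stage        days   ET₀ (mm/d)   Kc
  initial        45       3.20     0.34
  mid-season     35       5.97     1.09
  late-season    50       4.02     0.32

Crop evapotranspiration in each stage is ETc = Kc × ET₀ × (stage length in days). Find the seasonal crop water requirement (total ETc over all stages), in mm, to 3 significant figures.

341 mm

initial: 0.34 × 3.20 × 45 = 48.96 mm
mid-season: 1.09 × 5.97 × 35 = 227.76 mm
late-season: 0.32 × 4.02 × 50 = 64.32 mm
Seasonal total = 341.04 mm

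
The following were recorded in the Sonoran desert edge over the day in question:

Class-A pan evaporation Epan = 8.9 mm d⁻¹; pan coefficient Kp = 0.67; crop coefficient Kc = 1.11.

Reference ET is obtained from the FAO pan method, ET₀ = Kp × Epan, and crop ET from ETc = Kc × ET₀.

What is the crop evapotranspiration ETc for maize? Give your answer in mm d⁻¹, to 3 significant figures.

6.62 mm d⁻¹

ET₀ = 0.67 × 8.9 = 5.9630 mm/d
ETc = Kc × ET₀ = 1.11 × 5.9630 = 6.6189 mm/d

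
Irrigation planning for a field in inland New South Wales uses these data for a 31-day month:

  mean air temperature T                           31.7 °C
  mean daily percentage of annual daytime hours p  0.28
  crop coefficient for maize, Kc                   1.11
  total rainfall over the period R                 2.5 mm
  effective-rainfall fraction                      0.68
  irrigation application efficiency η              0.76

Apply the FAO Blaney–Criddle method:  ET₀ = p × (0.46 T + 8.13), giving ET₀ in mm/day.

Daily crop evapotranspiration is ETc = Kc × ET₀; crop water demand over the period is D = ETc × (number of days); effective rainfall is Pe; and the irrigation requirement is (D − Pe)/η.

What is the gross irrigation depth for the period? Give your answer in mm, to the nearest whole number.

ET₀ = 0.28 × (0.46 × 31.7 + 8.13) = 0.28 × 22.712 = 6.3594 mm/d
ETc = Kc × ET₀ = 1.11 × 6.3594 = 7.0589 mm/d
Crop demand D = ETc × 31 d = 7.0589 × 31 = 218.826 mm
Pe = 0.68 × 2.5 = 1.700 mm
D − Pe = 218.826 − 1.700 = 217.126 mm
Gross irrigation = 217.126 / 0.76 = 285.692 mm

286 mm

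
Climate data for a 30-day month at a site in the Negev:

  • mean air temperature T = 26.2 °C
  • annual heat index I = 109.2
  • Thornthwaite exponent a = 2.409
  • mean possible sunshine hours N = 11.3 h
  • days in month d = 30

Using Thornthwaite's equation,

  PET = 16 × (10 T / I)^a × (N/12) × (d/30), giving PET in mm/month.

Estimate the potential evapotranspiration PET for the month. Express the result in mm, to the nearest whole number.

10T/I = 10 × 26.2 / 109.2 = 2.3993
(10T/I)^a = 2.3993^2.409 = 8.2342
Uncorrected PET = 16 × 8.2342 = 131.747 mm
Correction = (N/12)(d/30) = (11.3/12)(30/30) = 0.9417
PET = 131.747 × 0.9417 = 124.066 mm/month

124 mm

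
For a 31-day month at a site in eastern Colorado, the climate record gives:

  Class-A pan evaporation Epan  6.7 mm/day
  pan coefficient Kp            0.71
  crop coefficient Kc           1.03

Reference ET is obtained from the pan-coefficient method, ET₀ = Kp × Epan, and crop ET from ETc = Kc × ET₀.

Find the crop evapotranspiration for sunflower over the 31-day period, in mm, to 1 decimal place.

151.9 mm

ET₀ = 0.71 × 6.7 = 4.7570 mm/d
ETc = Kc × ET₀ = 1.03 × 4.7570 = 4.8997 mm/d
Over 31 days: 4.8997 × 31 = 151.891 mm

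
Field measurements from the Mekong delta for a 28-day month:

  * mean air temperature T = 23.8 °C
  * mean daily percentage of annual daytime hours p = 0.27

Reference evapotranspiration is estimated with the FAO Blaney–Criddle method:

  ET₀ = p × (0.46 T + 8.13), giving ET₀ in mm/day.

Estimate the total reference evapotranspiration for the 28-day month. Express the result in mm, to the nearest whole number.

144 mm

ET₀ = 0.27 × (0.46 × 23.8 + 8.13) = 0.27 × 19.078 = 5.1511 mm/d
Monthly total = 5.1511 × 28 = 144.231 mm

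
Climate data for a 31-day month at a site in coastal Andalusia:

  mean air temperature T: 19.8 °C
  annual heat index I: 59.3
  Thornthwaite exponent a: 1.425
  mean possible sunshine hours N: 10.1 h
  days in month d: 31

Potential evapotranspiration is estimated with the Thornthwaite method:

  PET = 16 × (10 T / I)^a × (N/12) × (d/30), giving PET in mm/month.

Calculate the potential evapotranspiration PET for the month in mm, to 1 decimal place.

10T/I = 10 × 19.8 / 59.3 = 3.3390
(10T/I)^a = 3.3390^1.425 = 5.5738
Uncorrected PET = 16 × 5.5738 = 89.181 mm
Correction = (N/12)(d/30) = (10.1/12)(31/30) = 0.8697
PET = 89.181 × 0.8697 = 77.561 mm/month

77.6 mm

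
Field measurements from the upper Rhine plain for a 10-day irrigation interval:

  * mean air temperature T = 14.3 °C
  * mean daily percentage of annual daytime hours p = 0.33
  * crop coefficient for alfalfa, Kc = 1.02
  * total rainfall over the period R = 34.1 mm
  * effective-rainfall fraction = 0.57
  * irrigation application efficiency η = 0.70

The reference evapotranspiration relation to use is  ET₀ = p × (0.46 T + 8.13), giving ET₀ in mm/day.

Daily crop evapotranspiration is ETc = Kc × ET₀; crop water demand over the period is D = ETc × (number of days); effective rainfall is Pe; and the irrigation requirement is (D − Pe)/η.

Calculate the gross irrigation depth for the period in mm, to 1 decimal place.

ET₀ = 0.33 × (0.46 × 14.3 + 8.13) = 0.33 × 14.708 = 4.8536 mm/d
ETc = Kc × ET₀ = 1.02 × 4.8536 = 4.9507 mm/d
Crop demand D = ETc × 10 d = 4.9507 × 10 = 49.507 mm
Pe = 0.57 × 34.1 = 19.437 mm
D − Pe = 49.507 − 19.437 = 30.070 mm
Gross irrigation = 30.070 / 0.70 = 42.957 mm

43.0 mm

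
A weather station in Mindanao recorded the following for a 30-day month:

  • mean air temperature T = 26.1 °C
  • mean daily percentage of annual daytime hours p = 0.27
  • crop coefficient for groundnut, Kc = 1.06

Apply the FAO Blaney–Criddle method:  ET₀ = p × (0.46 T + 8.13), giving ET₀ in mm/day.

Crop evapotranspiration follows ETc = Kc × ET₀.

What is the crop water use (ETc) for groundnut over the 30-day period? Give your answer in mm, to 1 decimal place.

172.9 mm

ET₀ = 0.27 × (0.46 × 26.1 + 8.13) = 0.27 × 20.136 = 5.4367 mm/d
ETc = Kc × ET₀ = 1.06 × 5.4367 = 5.7629 mm/d
Over 30 days: 5.7629 × 30 = 172.887 mm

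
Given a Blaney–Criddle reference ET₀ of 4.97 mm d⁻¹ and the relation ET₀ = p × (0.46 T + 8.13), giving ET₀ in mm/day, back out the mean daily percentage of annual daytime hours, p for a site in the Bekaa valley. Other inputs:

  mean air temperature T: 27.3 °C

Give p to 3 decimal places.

0.240

p = ET₀ / (0.46 T + 8.13) = 4.97 / (0.46 × 27.3 + 8.13) = 4.97 / 20.688 = 0.2402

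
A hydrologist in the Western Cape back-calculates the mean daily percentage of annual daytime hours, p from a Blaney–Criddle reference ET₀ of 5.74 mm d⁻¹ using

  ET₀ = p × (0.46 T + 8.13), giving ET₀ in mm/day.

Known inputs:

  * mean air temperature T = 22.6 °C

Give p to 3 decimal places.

p = ET₀ / (0.46 T + 8.13) = 5.74 / (0.46 × 22.6 + 8.13) = 5.74 / 18.526 = 0.3098

0.310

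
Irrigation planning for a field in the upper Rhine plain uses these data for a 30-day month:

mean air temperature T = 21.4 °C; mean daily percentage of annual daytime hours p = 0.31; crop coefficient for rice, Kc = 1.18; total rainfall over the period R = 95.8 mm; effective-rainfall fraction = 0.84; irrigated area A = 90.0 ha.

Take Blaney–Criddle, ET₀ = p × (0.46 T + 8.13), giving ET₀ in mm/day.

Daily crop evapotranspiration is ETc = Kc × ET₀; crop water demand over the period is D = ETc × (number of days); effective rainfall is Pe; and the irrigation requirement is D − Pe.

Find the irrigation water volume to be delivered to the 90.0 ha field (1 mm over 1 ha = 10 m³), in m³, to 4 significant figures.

105100 m³

ET₀ = 0.31 × (0.46 × 21.4 + 8.13) = 0.31 × 17.974 = 5.5719 mm/d
ETc = Kc × ET₀ = 1.18 × 5.5719 = 6.5748 mm/d
Crop demand D = ETc × 30 d = 6.5748 × 30 = 197.244 mm
Pe = 0.84 × 95.8 = 80.472 mm
D − Pe = 197.244 − 80.472 = 116.772 mm
Volume = 116.772 mm × 90.0 ha × 10 = 105094.8 m³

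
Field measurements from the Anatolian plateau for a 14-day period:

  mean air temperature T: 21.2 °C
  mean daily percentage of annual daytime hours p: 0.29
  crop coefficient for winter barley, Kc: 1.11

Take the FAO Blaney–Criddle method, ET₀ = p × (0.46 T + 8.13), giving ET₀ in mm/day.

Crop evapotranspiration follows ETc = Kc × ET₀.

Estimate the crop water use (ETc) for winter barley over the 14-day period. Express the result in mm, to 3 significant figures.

ET₀ = 0.29 × (0.46 × 21.2 + 8.13) = 0.29 × 17.882 = 5.1858 mm/d
ETc = Kc × ET₀ = 1.11 × 5.1858 = 5.7562 mm/d
Over 14 days: 5.7562 × 14 = 80.587 mm

80.6 mm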